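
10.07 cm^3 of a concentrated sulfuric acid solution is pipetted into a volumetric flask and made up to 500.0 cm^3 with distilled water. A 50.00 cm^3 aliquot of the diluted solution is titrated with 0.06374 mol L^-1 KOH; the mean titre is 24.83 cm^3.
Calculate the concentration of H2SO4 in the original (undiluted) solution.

H2SO4 + 2 KOH → K2SO4 + 2 H2O
n(KOH) = 0.02483 × 0.06374 = 1.583 × 10^-3 mol
From the 1:2 ratio, n(H2SO4) in the aliquot = 1/2 × 1.583 × 10^-3 = 7.913 × 10^-4 mol
[H2SO4]_dilute = 7.913 × 10^-4 / 0.05000 = 0.01583 mol/L
Dilution factor = 500.0 / 10.07 = 49.65
[H2SO4]_stock = 0.01583 × 49.65 = 0.7858 mol/L

0.7858 mol/L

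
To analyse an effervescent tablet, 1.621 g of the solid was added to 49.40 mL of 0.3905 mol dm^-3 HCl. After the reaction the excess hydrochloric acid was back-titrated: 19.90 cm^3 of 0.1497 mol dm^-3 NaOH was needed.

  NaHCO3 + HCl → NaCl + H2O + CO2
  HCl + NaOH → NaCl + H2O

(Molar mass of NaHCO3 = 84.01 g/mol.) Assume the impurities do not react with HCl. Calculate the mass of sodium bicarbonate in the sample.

n(HCl) added = 0.04940 × 0.3905 = 0.01929 mol
n(NaOH) used in back-titration = 0.01990 × 0.1497 = 2.979 × 10^-3 mol
n(HCl) left over = 2.979 × 10^-3 mol (1:1 ratio)
n(HCl) consumed by analyte = 0.01929 − 2.979 × 10^-3 = 0.01631 mol
n(NaHCO3) = 0.01631 mol (1:1 ratio)
mass of NaHCO3 = 0.01631 × 84.01 = 1.370 g

1.370 g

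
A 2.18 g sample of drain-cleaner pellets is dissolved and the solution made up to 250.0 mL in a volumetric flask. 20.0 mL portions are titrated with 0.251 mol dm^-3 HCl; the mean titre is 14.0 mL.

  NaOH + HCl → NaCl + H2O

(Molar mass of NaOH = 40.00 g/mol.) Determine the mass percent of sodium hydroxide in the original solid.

n(HCl) per titration = 0.0140 × 0.251 = 3.51 × 10^-3 mol
n(NaOH) in each aliquot = 3.51 × 10^-3 mol (1:1 ratio)
n(NaOH) in the whole flask = 3.51 × 10^-3 × 250.0/20.0 = 0.0439 mol
mass of NaOH = 0.0439 × 40.00 = 1.76 g
% NaOH = 1.76 / 2.18 × 100 = 80.6 %

80.6 %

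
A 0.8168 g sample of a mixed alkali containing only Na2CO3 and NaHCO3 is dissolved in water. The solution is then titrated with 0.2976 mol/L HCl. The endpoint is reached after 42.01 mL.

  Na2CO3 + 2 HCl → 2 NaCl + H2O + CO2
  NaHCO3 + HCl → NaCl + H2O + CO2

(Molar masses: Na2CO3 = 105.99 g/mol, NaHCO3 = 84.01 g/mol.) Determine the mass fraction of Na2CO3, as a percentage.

48.85 %

n(HCl) = 0.04201 × 0.2976 = 0.01250 mol
Let x = n(Na2CO3), y = n(NaHCO3).
Titrant: 2x + 1y = 0.01250;  mass: 105.99x + 84.01y = 0.8168
Solving, x = 3.764 × 10^-3 mol, y = 4.973 × 10^-3 mol
mass of Na2CO3 = 3.764 × 10^-3 × 105.99 = 0.3990 g
% Na2CO3 = 0.3990 / 0.8168 × 100 = 48.85 %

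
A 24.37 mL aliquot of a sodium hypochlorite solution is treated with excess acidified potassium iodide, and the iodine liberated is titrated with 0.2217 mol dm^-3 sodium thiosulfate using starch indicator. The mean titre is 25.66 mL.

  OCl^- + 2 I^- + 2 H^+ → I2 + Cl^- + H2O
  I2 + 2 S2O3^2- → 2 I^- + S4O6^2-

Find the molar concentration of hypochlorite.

n(S2O3^2-) = 0.02566 × 0.2217 = 5.689 × 10^-3 mol
n(I2) = n(S2O3^2-)/2 = 2.844 × 10^-3 mol
n(OCl^-) in the aliquot = 2.844 × 10^-3 mol (1:1 ratio)
[OCl^-] = 2.844 × 10^-3 / 0.02437 = 0.1167 mol/L

0.1167 mol/L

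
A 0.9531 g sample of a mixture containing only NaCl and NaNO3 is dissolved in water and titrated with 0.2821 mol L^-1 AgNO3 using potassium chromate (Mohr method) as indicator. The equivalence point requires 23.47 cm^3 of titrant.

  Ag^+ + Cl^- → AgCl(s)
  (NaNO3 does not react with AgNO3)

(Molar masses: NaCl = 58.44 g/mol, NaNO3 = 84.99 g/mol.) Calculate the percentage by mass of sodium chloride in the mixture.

n(AgNO3) = 0.02347 × 0.2821 = 6.621 × 10^-3 mol
Let x = n(NaCl), y = n(NaNO3).
Titrant: 1x = 6.621 × 10^-3;  mass: 58.44x + 84.99y = 0.9531
Solving, x = 6.621 × 10^-3 mol, y = 6.662 × 10^-3 mol
mass of NaCl = 6.621 × 10^-3 × 58.44 = 0.3869 g
% NaCl = 0.3869 / 0.9531 × 100 = 40.60 %

40.60 %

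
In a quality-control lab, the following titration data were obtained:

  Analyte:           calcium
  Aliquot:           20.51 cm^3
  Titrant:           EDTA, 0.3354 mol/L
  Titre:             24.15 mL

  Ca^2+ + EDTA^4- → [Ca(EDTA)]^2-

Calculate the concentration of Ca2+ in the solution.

n(EDTA) = 0.02415 L × 0.3354 mol/L = 8.100 × 10^-3 mol
n(Ca2+) = 8.100 × 10^-3 mol (1:1 mole ratio)
[Ca2+] = 8.100 × 10^-3 mol / 0.02051 L = 0.3949 mol/L

0.3949 mol/L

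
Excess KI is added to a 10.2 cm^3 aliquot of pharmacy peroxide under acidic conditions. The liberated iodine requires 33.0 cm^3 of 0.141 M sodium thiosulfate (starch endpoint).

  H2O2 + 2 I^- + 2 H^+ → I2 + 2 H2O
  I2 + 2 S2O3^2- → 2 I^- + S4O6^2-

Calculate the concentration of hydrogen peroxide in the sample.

0.228 M

n(S2O3^2-) = 0.0330 × 0.141 = 4.65 × 10^-3 mol
n(I2) = n(S2O3^2-)/2 = 2.33 × 10^-3 mol
n(H2O2) in the aliquot = 2.33 × 10^-3 mol (1:1 ratio)
[H2O2] = 2.33 × 10^-3 / 0.0102 = 0.228 mol/L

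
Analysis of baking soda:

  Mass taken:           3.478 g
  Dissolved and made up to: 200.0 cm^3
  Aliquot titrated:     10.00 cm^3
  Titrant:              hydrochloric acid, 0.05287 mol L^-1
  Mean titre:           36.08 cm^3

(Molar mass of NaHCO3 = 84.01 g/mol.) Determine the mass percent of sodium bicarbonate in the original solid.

92.15 %

NaHCO3 + HCl → NaCl + H2O + CO2
n(HCl) per titration = 0.03608 × 0.05287 = 1.908 × 10^-3 mol
n(NaHCO3) in each aliquot = 1.908 × 10^-3 mol (1:1 ratio)
n(NaHCO3) in the whole flask = 1.908 × 10^-3 × 200.0/10.00 = 0.03815 mol
mass of NaHCO3 = 0.03815 × 84.01 = 3.205 g
% NaHCO3 = 3.205 / 3.478 × 100 = 92.15 %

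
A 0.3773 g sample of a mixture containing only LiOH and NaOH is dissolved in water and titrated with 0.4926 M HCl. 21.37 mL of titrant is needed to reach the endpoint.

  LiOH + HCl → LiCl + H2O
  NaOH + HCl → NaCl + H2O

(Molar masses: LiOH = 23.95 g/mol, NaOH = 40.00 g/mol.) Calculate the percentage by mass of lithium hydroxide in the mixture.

17.31 %

n(HCl) = 0.02137 × 0.4926 = 0.01053 mol
Let x = n(LiOH), y = n(NaOH).
Titrant: 1x + 1y = 0.01053;  mass: 23.95x + 40.00y = 0.3773
Solving, x = 2.727 × 10^-3 mol, y = 7.799 × 10^-3 mol
mass of LiOH = 2.727 × 10^-3 × 23.95 = 0.06532 g
% LiOH = 0.06532 / 0.3773 × 100 = 17.31 %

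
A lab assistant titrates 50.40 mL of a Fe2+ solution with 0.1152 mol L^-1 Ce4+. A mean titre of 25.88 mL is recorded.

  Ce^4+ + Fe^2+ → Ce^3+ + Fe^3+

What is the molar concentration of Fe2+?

n(Ce4+) = 0.02588 L × 0.1152 mol/L = 2.981 × 10^-3 mol
n(Fe2+) = 2.981 × 10^-3 mol (1:1 mole ratio)
[Fe2+] = 2.981 × 10^-3 mol / 0.05040 L = 0.05915 mol/L

0.05915 mol/L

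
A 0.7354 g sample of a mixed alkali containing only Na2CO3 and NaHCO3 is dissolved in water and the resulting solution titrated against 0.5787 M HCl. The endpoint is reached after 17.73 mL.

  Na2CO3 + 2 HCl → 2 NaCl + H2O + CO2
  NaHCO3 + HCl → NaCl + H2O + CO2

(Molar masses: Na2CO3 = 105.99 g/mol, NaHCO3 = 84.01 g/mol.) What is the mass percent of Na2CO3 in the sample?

n(HCl) = 0.01773 × 0.5787 = 0.01026 mol
Let x = n(Na2CO3), y = n(NaHCO3).
Titrant: 2x + 1y = 0.01026;  mass: 105.99x + 84.01y = 0.7354
Solving, x = 2.040 × 10^-3 mol, y = 6.179 × 10^-3 mol
mass of Na2CO3 = 2.040 × 10^-3 × 105.99 = 0.2163 g
% Na2CO3 = 0.2163 / 0.7354 × 100 = 29.41 %

29.41 %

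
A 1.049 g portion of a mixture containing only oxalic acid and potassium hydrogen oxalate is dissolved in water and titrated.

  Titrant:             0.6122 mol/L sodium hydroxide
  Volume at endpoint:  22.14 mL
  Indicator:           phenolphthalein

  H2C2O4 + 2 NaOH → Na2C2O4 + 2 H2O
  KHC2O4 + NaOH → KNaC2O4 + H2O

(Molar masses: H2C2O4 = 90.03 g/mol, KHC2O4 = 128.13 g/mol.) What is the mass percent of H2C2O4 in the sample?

n(NaOH) = 0.02214 × 0.6122 = 0.01355 mol
Let x = n(H2C2O4), y = n(KHC2O4).
Titrant: 2x + 1y = 0.01355;  mass: 90.03x + 128.13y = 1.049
Solving, x = 4.137 × 10^-3 mol, y = 5.280 × 10^-3 mol
mass of H2C2O4 = 4.137 × 10^-3 × 90.03 = 0.3725 g
% H2C2O4 = 0.3725 / 1.049 × 100 = 35.51 %

35.51 %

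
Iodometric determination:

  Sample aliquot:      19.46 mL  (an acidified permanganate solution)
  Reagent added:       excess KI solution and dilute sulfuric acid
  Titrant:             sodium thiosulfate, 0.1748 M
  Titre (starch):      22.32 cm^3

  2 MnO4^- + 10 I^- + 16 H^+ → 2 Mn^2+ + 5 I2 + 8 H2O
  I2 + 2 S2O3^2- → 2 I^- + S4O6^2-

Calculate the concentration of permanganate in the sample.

0.04010 M

n(S2O3^2-) = 0.02232 × 0.1748 = 3.902 × 10^-3 mol
n(I2) = n(S2O3^2-)/2 = 1.951 × 10^-3 mol
From the 2:5 ratio, n(MnO4^-) in the aliquot = 2/5 × 1.951 × 10^-3 = 7.803 × 10^-4 mol
[MnO4^-] = 7.803 × 10^-4 / 0.01946 = 0.04010 mol/L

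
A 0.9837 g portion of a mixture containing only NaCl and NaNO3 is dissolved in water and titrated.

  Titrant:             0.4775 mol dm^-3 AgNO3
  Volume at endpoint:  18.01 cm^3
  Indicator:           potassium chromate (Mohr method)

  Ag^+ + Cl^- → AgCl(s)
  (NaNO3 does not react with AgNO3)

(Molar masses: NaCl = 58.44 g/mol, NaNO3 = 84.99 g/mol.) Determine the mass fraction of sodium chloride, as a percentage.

n(AgNO3) = 0.01801 × 0.4775 = 8.600 × 10^-3 mol
Let x = n(NaCl), y = n(NaNO3).
Titrant: 1x = 8.600 × 10^-3;  mass: 58.44x + 84.99y = 0.9837
Solving, x = 8.600 × 10^-3 mol, y = 5.661 × 10^-3 mol
mass of NaCl = 8.600 × 10^-3 × 58.44 = 0.5026 g
% NaCl = 0.5026 / 0.9837 × 100 = 51.09 %

51.09 %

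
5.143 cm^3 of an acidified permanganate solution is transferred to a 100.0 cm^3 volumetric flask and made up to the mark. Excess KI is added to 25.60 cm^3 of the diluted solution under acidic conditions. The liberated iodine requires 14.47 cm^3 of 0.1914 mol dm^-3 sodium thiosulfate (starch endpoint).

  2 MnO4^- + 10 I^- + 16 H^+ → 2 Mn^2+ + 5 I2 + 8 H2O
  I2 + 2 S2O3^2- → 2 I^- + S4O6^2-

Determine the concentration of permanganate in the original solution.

0.4207 mol/L

n(S2O3^2-) = 0.01447 × 0.1914 = 2.770 × 10^-3 mol
n(I2) = n(S2O3^2-)/2 = 1.385 × 10^-3 mol
From the 2:5 ratio, n(MnO4^-) in the aliquot = 2/5 × 1.385 × 10^-3 = 5.539 × 10^-4 mol
[MnO4^-]_dilute = 5.539 × 10^-4 / 0.02560 = 0.02164 mol/L
[MnO4^-]_original = 0.02164 × 100.0/5.143 = 0.4207 mol/L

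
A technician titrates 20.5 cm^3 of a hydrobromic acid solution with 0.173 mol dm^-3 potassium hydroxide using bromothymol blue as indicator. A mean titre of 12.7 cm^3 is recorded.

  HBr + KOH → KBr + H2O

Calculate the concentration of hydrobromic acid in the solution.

n(KOH) = 0.0127 L × 0.173 mol/L = 2.20 × 10^-3 mol
n(HBr) = 2.20 × 10^-3 mol (1:1 mole ratio)
[HBr] = 2.20 × 10^-3 mol / 0.0205 L = 0.107 mol/L

0.107 mol/L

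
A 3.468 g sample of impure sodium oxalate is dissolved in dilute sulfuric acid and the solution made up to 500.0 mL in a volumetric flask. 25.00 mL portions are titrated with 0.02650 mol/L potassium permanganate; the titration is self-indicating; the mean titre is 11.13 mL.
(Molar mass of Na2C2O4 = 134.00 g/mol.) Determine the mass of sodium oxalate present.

1.976 g

2 MnO4^- + 5 C2O4^2- + 16 H^+ → 2 Mn^2+ + 10 CO2 + 8 H2O
n(KMnO4) per titration = 0.01113 × 0.02650 = 2.949 × 10^-4 mol
From the 5:2 ratio, n(Na2C2O4) in each aliquot = 5/2 × 2.949 × 10^-4 = 7.374 × 10^-4 mol
n(Na2C2O4) in the whole flask = 7.374 × 10^-4 × 500.0/25.00 = 0.01475 mol
mass of Na2C2O4 = 0.01475 × 134.00 = 1.976 g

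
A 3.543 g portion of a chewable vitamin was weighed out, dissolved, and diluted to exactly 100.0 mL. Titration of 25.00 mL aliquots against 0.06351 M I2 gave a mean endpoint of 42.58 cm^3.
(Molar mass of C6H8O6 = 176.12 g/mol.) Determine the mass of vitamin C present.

C6H8O6 + I2 → C6H6O6 + 2 HI
n(I2) per titration = 0.04258 × 0.06351 = 2.704 × 10^-3 mol
n(C6H8O6) in each aliquot = 2.704 × 10^-3 mol (1:1 ratio)
n(C6H8O6) in the whole flask = 2.704 × 10^-3 × 100.0/25.00 = 0.01082 mol
mass of C6H8O6 = 0.01082 × 176.12 = 1.905 g

1.905 g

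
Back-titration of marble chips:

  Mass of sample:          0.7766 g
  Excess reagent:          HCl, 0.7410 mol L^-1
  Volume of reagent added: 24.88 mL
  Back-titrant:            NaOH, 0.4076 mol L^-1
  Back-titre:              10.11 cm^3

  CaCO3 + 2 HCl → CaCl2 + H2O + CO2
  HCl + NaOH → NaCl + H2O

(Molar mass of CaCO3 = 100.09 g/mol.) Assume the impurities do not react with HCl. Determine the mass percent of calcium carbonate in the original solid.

92.25 %

n(HCl) added = 0.02488 × 0.7410 = 0.01844 mol
n(NaOH) used in back-titration = 0.01011 × 0.4076 = 4.121 × 10^-3 mol
n(HCl) left over = 4.121 × 10^-3 mol (1:1 ratio)
n(HCl) consumed by analyte = 0.01844 − 4.121 × 10^-3 = 0.01432 mol
From the 1:2 ratio, n(CaCO3) = 1/2 × 0.01432 = 7.158 × 10^-3 mol
mass of CaCO3 = 7.158 × 10^-3 × 100.09 = 0.7164 g
% CaCO3 = 0.7164 / 0.7766 × 100 = 92.25 %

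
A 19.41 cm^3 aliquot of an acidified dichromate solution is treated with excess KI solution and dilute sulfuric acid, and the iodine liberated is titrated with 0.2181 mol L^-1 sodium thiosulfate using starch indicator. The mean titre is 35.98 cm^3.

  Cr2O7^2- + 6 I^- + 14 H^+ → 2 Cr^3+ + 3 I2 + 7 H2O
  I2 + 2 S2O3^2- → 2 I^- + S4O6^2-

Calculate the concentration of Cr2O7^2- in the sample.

n(S2O3^2-) = 0.03598 × 0.2181 = 7.847 × 10^-3 mol
n(I2) = n(S2O3^2-)/2 = 3.924 × 10^-3 mol
From the 1:3 ratio, n(Cr2O7^2-) in the aliquot = 1/3 × 3.924 × 10^-3 = 1.308 × 10^-3 mol
[Cr2O7^2-] = 1.308 × 10^-3 / 0.01941 = 0.06738 mol/L

0.06738 mol/L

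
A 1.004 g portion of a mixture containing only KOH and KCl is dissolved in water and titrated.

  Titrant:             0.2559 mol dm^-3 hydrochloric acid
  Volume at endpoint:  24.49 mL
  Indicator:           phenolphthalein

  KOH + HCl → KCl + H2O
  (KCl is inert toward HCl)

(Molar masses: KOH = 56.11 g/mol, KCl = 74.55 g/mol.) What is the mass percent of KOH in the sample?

35.02 %

n(HCl) = 0.02449 × 0.2559 = 6.267 × 10^-3 mol
Let x = n(KOH), y = n(KCl).
Titrant: 1x = 6.267 × 10^-3;  mass: 56.11x + 74.55y = 1.004
Solving, x = 6.267 × 10^-3 mol, y = 8.751 × 10^-3 mol
mass of KOH = 6.267 × 10^-3 × 56.11 = 0.3516 g
% KOH = 0.3516 / 1.004 × 100 = 35.02 %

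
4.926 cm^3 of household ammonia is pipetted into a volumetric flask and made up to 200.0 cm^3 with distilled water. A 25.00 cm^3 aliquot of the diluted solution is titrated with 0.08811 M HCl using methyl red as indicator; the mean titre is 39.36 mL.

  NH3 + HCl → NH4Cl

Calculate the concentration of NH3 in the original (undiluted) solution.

n(HCl) = 0.03936 × 0.08811 = 3.468 × 10^-3 mol
n(NH3) in the aliquot = 3.468 × 10^-3 mol (1:1 ratio)
[NH3]_dilute = 3.468 × 10^-3 / 0.02500 = 0.1387 mol/L
Dilution factor = 200.0 / 4.926 = 40.60
[NH3]_stock = 0.1387 × 40.60 = 5.632 mol/L

5.632 M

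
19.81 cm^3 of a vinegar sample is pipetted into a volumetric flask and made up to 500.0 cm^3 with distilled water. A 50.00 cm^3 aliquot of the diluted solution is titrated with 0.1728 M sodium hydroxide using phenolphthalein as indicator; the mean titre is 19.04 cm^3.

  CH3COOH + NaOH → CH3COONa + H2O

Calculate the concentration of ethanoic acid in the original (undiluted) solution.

n(NaOH) = 0.01904 × 0.1728 = 3.290 × 10^-3 mol
n(CH3COOH) in the aliquot = 3.290 × 10^-3 mol (1:1 ratio)
[CH3COOH]_dilute = 3.290 × 10^-3 / 0.05000 = 0.06580 mol/L
Dilution factor = 500.0 / 19.81 = 25.24
[CH3COOH]_stock = 0.06580 × 25.24 = 1.661 mol/L

1.661 M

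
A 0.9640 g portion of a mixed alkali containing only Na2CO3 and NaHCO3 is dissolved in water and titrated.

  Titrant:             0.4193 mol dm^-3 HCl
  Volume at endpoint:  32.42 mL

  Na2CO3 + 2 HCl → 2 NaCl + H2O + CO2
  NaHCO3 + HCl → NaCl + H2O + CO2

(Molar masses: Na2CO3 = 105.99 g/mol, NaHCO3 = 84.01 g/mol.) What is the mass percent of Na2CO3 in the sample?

31.55 %

n(HCl) = 0.03242 × 0.4193 = 0.01359 mol
Let x = n(Na2CO3), y = n(NaHCO3).
Titrant: 2x + 1y = 0.01359;  mass: 105.99x + 84.01y = 0.9640
Solving, x = 2.870 × 10^-3 mol, y = 7.854 × 10^-3 mol
mass of Na2CO3 = 2.870 × 10^-3 × 105.99 = 0.3042 g
% Na2CO3 = 0.3042 / 0.9640 × 100 = 31.55 %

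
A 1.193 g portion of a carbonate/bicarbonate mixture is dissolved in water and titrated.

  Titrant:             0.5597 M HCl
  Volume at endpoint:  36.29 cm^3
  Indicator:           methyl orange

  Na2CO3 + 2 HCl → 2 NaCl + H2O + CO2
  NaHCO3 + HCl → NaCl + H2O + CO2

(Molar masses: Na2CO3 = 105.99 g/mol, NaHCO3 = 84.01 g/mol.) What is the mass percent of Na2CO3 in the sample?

73.53 %

n(HCl) = 0.03629 × 0.5597 = 0.02031 mol
Let x = n(Na2CO3), y = n(NaHCO3).
Titrant: 2x + 1y = 0.02031;  mass: 105.99x + 84.01y = 1.193
Solving, x = 8.276 × 10^-3 mol, y = 3.759 × 10^-3 mol
mass of Na2CO3 = 8.276 × 10^-3 × 105.99 = 0.8772 g
% Na2CO3 = 0.8772 / 1.193 × 100 = 73.53 %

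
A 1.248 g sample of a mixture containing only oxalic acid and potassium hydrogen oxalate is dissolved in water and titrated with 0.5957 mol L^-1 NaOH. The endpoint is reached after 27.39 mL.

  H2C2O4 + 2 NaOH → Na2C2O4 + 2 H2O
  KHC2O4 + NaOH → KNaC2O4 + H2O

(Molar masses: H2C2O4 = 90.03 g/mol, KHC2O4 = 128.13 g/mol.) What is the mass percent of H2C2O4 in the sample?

n(NaOH) = 0.02739 × 0.5957 = 0.01632 mol
Let x = n(H2C2O4), y = n(KHC2O4).
Titrant: 2x + 1y = 0.01632;  mass: 90.03x + 128.13y = 1.248
Solving, x = 5.069 × 10^-3 mol, y = 6.178 × 10^-3 mol
mass of H2C2O4 = 5.069 × 10^-3 × 90.03 = 0.4564 g
% H2C2O4 = 0.4564 / 1.248 × 100 = 36.57 %

36.57 %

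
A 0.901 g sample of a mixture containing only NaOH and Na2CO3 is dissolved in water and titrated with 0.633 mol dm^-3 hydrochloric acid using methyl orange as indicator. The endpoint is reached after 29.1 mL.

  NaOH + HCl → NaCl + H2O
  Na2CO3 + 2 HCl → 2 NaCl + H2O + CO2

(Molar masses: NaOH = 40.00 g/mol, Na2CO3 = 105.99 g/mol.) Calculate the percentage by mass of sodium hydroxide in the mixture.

25.7 %

n(HCl) = 0.0291 × 0.633 = 0.0184 mol
Let x = n(NaOH), y = n(Na2CO3).
Titrant: 1x + 2y = 0.0184;  mass: 40.00x + 105.99y = 0.901
Solving, x = 5.79 × 10^-3 mol, y = 6.32 × 10^-3 mol
mass of NaOH = 5.79 × 10^-3 × 40.00 = 0.231 g
% NaOH = 0.231 / 0.901 × 100 = 25.7 %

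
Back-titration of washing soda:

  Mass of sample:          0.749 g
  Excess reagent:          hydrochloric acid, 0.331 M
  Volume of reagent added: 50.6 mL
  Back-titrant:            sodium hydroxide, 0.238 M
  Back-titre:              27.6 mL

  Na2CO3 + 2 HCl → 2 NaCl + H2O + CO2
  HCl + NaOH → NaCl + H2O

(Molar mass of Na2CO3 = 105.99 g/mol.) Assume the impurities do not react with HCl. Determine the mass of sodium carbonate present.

0.539 g

n(HCl) added = 0.0506 × 0.331 = 0.0167 mol
n(NaOH) used in back-titration = 0.0276 × 0.238 = 6.57 × 10^-3 mol
n(HCl) left over = 6.57 × 10^-3 mol (1:1 ratio)
n(HCl) consumed by analyte = 0.0167 − 6.57 × 10^-3 = 0.0102 mol
From the 1:2 ratio, n(Na2CO3) = 1/2 × 0.0102 = 5.09 × 10^-3 mol
mass of Na2CO3 = 5.09 × 10^-3 × 105.99 = 0.539 g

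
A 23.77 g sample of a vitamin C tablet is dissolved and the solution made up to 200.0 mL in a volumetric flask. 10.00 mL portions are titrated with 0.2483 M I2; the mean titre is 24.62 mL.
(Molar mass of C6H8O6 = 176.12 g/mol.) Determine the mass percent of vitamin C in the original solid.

90.59 %

C6H8O6 + I2 → C6H6O6 + 2 HI
n(I2) per titration = 0.02462 × 0.2483 = 6.113 × 10^-3 mol
n(C6H8O6) in each aliquot = 6.113 × 10^-3 mol (1:1 ratio)
n(C6H8O6) in the whole flask = 6.113 × 10^-3 × 200.0/10.00 = 0.1223 mol
mass of C6H8O6 = 0.1223 × 176.12 = 21.53 g
% C6H8O6 = 21.53 / 23.77 × 100 = 90.59 %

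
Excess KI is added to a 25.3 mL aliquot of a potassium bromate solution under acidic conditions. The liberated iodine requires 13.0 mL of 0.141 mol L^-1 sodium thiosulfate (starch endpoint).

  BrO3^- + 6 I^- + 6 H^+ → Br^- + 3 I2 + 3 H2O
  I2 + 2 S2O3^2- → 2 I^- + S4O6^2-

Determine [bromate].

0.0121 mol/L

n(S2O3^2-) = 0.0130 × 0.141 = 1.83 × 10^-3 mol
n(I2) = n(S2O3^2-)/2 = 9.16 × 10^-4 mol
From the 1:3 ratio, n(BrO3^-) in the aliquot = 1/3 × 9.16 × 10^-4 = 3.05 × 10^-4 mol
[BrO3^-] = 3.05 × 10^-4 / 0.0253 = 0.0121 mol/L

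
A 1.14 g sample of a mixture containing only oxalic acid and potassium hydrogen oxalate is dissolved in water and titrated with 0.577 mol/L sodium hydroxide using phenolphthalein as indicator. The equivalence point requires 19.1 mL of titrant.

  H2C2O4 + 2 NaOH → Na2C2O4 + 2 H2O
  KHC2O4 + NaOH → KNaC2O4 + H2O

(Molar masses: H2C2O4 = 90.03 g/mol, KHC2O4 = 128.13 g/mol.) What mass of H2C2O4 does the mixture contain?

n(NaOH) = 0.0191 × 0.577 = 0.0110 mol
Let x = n(H2C2O4), y = n(KHC2O4).
Titrant: 2x + 1y = 0.0110;  mass: 90.03x + 128.13y = 1.14
Solving, x = 1.64 × 10^-3 mol, y = 7.75 × 10^-3 mol
mass of H2C2O4 = 1.64 × 10^-3 × 90.03 = 0.147 g

0.147 g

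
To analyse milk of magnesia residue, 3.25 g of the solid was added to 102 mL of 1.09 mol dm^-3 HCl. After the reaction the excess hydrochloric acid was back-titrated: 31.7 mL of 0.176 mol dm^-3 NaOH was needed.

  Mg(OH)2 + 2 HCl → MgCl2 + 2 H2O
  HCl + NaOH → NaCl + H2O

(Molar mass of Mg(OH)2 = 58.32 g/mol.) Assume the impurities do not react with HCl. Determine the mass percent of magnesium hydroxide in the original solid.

n(HCl) added = 0.102 × 1.09 = 0.111 mol
n(NaOH) used in back-titration = 0.0317 × 0.176 = 5.58 × 10^-3 mol
n(HCl) left over = 5.58 × 10^-3 mol (1:1 ratio)
n(HCl) consumed by analyte = 0.111 − 5.58 × 10^-3 = 0.106 mol
From the 1:2 ratio, n(Mg(OH)2) = 1/2 × 0.106 = 0.0528 mol
mass of Mg(OH)2 = 0.0528 × 58.32 = 3.08 g
% Mg(OH)2 = 3.08 / 3.25 × 100 = 94.7 %

94.7 %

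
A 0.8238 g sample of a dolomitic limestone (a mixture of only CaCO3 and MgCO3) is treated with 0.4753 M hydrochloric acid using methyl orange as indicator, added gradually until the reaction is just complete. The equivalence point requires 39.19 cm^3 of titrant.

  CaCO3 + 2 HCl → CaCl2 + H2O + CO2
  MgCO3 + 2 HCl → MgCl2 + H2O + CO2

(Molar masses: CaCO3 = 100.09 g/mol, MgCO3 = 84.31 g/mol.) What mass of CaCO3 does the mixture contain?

0.2447 g

n(HCl) = 0.03919 × 0.4753 = 0.01863 mol
Let x = n(CaCO3), y = n(MgCO3).
Titrant: 2x + 2y = 0.01863;  mass: 100.09x + 84.31y = 0.8238
Solving, x = 2.445 × 10^-3 mol, y = 6.869 × 10^-3 mol
mass of CaCO3 = 2.445 × 10^-3 × 100.09 = 0.2447 g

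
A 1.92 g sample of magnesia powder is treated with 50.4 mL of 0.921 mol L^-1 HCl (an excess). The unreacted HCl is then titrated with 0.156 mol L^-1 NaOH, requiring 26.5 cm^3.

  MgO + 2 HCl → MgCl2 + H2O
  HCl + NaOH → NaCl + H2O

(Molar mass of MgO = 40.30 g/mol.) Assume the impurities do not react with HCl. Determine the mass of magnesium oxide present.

0.852 g

n(HCl) added = 0.0504 × 0.921 = 0.0464 mol
n(NaOH) used in back-titration = 0.0265 × 0.156 = 4.13 × 10^-3 mol
n(HCl) left over = 4.13 × 10^-3 mol (1:1 ratio)
n(HCl) consumed by analyte = 0.0464 − 4.13 × 10^-3 = 0.0423 mol
From the 1:2 ratio, n(MgO) = 1/2 × 0.0423 = 0.0211 mol
mass of MgO = 0.0211 × 40.30 = 0.852 g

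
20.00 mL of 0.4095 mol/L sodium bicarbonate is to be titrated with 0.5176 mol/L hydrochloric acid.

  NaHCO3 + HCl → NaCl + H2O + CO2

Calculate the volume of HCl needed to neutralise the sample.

n(NaHCO3) = 0.02000 L × 0.4095 mol/L = 8.190 × 10^-3 mol
n(HCl) = 8.190 × 10^-3 mol (1:1 stoichiometry)
V(HCl) = 8.190 × 10^-3 mol / 0.5176 mol/L = 0.01582 L = 15.82 mL

15.82 mL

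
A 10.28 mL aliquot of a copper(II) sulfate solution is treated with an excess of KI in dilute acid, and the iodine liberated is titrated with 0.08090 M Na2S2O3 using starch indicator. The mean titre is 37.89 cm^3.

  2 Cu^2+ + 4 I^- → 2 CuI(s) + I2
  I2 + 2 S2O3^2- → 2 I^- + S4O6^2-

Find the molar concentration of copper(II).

n(S2O3^2-) = 0.03789 × 0.08090 = 3.065 × 10^-3 mol
n(I2) = n(S2O3^2-)/2 = 1.533 × 10^-3 mol
From the 2:1 ratio, n(Cu2+) in the aliquot = 2/1 × 1.533 × 10^-3 = 3.065 × 10^-3 mol
[Cu2+] = 3.065 × 10^-3 / 0.01028 = 0.2982 mol/L

0.2982 M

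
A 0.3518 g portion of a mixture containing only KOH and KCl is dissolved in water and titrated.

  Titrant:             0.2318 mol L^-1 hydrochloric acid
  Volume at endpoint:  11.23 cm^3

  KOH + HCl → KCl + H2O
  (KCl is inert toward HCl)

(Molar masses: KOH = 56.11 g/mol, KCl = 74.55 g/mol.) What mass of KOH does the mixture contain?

n(HCl) = 0.01123 × 0.2318 = 2.603 × 10^-3 mol
Let x = n(KOH), y = n(KCl).
Titrant: 1x = 2.603 × 10^-3;  mass: 56.11x + 74.55y = 0.3518
Solving, x = 2.603 × 10^-3 mol, y = 2.760 × 10^-3 mol
mass of KOH = 2.603 × 10^-3 × 56.11 = 0.1461 g

0.1461 g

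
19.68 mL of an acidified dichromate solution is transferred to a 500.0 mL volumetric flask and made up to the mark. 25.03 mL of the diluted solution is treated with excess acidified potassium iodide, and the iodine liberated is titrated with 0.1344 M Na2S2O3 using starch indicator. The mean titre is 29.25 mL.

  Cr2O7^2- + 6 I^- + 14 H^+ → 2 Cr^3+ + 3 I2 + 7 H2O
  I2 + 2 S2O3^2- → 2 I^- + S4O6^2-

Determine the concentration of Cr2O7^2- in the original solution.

0.6651 M

n(S2O3^2-) = 0.02925 × 0.1344 = 3.931 × 10^-3 mol
n(I2) = n(S2O3^2-)/2 = 1.966 × 10^-3 mol
From the 1:3 ratio, n(Cr2O7^2-) in the aliquot = 1/3 × 1.966 × 10^-3 = 6.552 × 10^-4 mol
[Cr2O7^2-]_dilute = 6.552 × 10^-4 / 0.02503 = 0.02618 mol/L
[Cr2O7^2-]_original = 0.02618 × 500.0/19.68 = 0.6651 mol/L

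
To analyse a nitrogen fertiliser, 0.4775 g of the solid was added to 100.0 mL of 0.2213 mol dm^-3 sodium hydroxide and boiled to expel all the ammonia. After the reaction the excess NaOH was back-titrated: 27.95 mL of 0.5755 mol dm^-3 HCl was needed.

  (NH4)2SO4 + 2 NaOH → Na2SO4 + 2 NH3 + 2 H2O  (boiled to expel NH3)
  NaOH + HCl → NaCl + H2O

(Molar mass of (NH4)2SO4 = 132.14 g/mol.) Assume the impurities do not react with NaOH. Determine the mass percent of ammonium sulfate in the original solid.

83.64 %

n(NaOH) added = 0.1000 × 0.2213 = 0.02213 mol
n(HCl) used in back-titration = 0.02795 × 0.5755 = 0.01609 mol
n(NaOH) left over = 0.01609 mol (1:1 ratio)
n(NaOH) consumed by analyte = 0.02213 − 0.01609 = 6.045 × 10^-3 mol
From the 1:2 ratio, n((NH4)2SO4) = 1/2 × 6.045 × 10^-3 = 3.022 × 10^-3 mol
mass of (NH4)2SO4 = 3.022 × 10^-3 × 132.14 = 0.3994 g
% (NH4)2SO4 = 0.3994 / 0.4775 × 100 = 83.64 %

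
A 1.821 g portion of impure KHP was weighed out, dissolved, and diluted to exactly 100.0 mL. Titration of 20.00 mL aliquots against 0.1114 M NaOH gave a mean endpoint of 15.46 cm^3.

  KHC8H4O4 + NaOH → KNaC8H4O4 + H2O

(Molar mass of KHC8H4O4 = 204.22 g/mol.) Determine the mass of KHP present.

n(NaOH) per titration = 0.01546 × 0.1114 = 1.722 × 10^-3 mol
n(KHC8H4O4) in each aliquot = 1.722 × 10^-3 mol (1:1 ratio)
n(KHC8H4O4) in the whole flask = 1.722 × 10^-3 × 100.0/20.00 = 8.611 × 10^-3 mol
mass of KHC8H4O4 = 8.611 × 10^-3 × 204.22 = 1.759 g

1.759 g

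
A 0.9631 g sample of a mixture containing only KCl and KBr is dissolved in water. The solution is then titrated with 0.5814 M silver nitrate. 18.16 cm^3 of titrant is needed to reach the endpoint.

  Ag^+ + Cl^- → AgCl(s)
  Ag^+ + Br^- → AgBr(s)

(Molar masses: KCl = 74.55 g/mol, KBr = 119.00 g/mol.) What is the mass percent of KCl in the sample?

51.08 %

n(AgNO3) = 0.01816 × 0.5814 = 0.01056 mol
Let x = n(KCl), y = n(KBr).
Titrant: 1x + 1y = 0.01056;  mass: 74.55x + 119.00y = 0.9631
Solving, x = 6.599 × 10^-3 mol, y = 3.959 × 10^-3 mol
mass of KCl = 6.599 × 10^-3 × 74.55 = 0.4920 g
% KCl = 0.4920 / 0.9631 × 100 = 51.08 %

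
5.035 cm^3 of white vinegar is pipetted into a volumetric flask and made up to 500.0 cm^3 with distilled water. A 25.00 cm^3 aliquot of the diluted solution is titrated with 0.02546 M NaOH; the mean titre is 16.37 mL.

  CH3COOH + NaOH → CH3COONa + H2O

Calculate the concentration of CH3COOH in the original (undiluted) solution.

1.656 M

n(NaOH) = 0.01637 × 0.02546 = 4.168 × 10^-4 mol
n(CH3COOH) in the aliquot = 4.168 × 10^-4 mol (1:1 ratio)
[CH3COOH]_dilute = 4.168 × 10^-4 / 0.02500 = 0.01667 mol/L
Dilution factor = 500.0 / 5.035 = 99.30
[CH3COOH]_stock = 0.01667 × 99.30 = 1.656 mol/L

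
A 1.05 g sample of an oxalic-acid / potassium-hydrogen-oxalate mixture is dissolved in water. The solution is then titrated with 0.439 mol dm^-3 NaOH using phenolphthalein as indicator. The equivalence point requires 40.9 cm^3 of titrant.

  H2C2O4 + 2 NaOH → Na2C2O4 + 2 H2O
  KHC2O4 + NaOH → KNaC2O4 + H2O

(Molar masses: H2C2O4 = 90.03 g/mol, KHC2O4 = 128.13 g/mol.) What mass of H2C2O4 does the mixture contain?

0.677 g

n(NaOH) = 0.0409 × 0.439 = 0.0180 mol
Let x = n(H2C2O4), y = n(KHC2O4).
Titrant: 2x + 1y = 0.0180;  mass: 90.03x + 128.13y = 1.05
Solving, x = 7.52 × 10^-3 mol, y = 2.91 × 10^-3 mol
mass of H2C2O4 = 7.52 × 10^-3 × 90.03 = 0.677 g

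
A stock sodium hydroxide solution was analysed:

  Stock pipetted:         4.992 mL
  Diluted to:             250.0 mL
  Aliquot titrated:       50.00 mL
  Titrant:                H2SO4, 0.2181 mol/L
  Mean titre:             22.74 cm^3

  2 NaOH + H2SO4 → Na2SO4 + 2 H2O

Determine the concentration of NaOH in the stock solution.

n(H2SO4) = 0.02274 × 0.2181 = 4.960 × 10^-3 mol
From the 2:1 ratio, n(NaOH) in the aliquot = 2/1 × 4.960 × 10^-3 = 9.919 × 10^-3 mol
[NaOH]_dilute = 9.919 × 10^-3 / 0.05000 = 0.1984 mol/L
Dilution factor = 250.0 / 4.992 = 50.08
[NaOH]_stock = 0.1984 × 50.08 = 9.935 mol/L

9.935 mol/L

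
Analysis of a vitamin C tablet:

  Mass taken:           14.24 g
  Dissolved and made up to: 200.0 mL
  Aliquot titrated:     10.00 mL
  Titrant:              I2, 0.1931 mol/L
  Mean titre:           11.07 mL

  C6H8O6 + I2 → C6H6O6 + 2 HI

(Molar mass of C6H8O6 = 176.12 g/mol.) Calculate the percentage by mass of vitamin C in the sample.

52.88 %

n(I2) per titration = 0.01107 × 0.1931 = 2.138 × 10^-3 mol
n(C6H8O6) in each aliquot = 2.138 × 10^-3 mol (1:1 ratio)
n(C6H8O6) in the whole flask = 2.138 × 10^-3 × 200.0/10.00 = 0.04275 mol
mass of C6H8O6 = 0.04275 × 176.12 = 7.530 g
% C6H8O6 = 7.530 / 14.24 × 100 = 52.88 %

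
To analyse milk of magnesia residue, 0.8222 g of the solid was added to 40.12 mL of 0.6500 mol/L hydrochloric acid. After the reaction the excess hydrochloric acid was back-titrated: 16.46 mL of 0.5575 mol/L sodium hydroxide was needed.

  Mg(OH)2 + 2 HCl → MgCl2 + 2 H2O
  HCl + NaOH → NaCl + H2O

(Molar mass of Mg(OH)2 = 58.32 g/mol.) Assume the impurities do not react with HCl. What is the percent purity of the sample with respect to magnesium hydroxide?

n(HCl) added = 0.04012 × 0.6500 = 0.02608 mol
n(NaOH) used in back-titration = 0.01646 × 0.5575 = 9.176 × 10^-3 mol
n(HCl) left over = 9.176 × 10^-3 mol (1:1 ratio)
n(HCl) consumed by analyte = 0.02608 − 9.176 × 10^-3 = 0.01690 mol
From the 1:2 ratio, n(Mg(OH)2) = 1/2 × 0.01690 = 8.451 × 10^-3 mol
mass of Mg(OH)2 = 8.451 × 10^-3 × 58.32 = 0.4928 g
% Mg(OH)2 = 0.4928 / 0.8222 × 100 = 59.94 %

59.94 %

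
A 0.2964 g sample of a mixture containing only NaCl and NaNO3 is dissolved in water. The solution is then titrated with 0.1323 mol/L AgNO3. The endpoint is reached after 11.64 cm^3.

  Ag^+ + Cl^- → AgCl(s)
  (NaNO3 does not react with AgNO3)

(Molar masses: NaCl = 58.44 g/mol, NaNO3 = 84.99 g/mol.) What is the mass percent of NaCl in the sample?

n(AgNO3) = 0.01164 × 0.1323 = 1.540 × 10^-3 mol
Let x = n(NaCl), y = n(NaNO3).
Titrant: 1x = 1.540 × 10^-3;  mass: 58.44x + 84.99y = 0.2964
Solving, x = 1.540 × 10^-3 mol, y = 2.429 × 10^-3 mol
mass of NaCl = 1.540 × 10^-3 × 58.44 = 0.09000 g
% NaCl = 0.09000 / 0.2964 × 100 = 30.36 %

30.36 %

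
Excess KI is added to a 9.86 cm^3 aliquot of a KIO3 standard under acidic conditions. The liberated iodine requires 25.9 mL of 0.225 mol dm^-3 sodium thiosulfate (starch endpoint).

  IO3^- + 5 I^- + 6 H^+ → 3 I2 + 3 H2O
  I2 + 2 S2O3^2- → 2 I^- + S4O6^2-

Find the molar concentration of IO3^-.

n(S2O3^2-) = 0.0259 × 0.225 = 5.83 × 10^-3 mol
n(I2) = n(S2O3^2-)/2 = 2.91 × 10^-3 mol
From the 1:3 ratio, n(IO3^-) in the aliquot = 1/3 × 2.91 × 10^-3 = 9.71 × 10^-4 mol
[IO3^-] = 9.71 × 10^-4 / 0.00986 = 0.0985 mol/L

0.0985 mol/L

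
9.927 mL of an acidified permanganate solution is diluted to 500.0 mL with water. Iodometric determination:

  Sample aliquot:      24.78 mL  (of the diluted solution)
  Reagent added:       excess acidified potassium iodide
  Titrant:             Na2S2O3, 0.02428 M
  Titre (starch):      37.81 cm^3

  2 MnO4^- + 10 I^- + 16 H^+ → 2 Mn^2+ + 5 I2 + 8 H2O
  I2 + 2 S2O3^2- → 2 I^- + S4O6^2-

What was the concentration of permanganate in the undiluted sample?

0.3732 M

n(S2O3^2-) = 0.03781 × 0.02428 = 9.180 × 10^-4 mol
n(I2) = n(S2O3^2-)/2 = 4.590 × 10^-4 mol
From the 2:5 ratio, n(MnO4^-) in the aliquot = 2/5 × 4.590 × 10^-4 = 1.836 × 10^-4 mol
[MnO4^-]_dilute = 1.836 × 10^-4 / 0.02478 = 0.007409 mol/L
[MnO4^-]_original = 0.007409 × 500.0/9.927 = 0.3732 mol/L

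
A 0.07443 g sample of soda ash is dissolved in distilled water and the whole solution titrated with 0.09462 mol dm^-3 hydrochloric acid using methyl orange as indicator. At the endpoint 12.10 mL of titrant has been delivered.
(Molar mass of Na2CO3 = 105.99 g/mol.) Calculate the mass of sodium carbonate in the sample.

0.06067 g

Na2CO3 + 2 HCl → 2 NaCl + H2O + CO2
n(HCl) = 0.01210 L × 0.09462 mol/L = 1.145 × 10^-3 mol
From the 1:2 ratio, n(Na2CO3) = 1/2 × 1.145 × 10^-3 = 5.725 × 10^-4 mol
mass of Na2CO3 = 5.725 × 10^-4 × 105.99 g/mol = 0.06067 g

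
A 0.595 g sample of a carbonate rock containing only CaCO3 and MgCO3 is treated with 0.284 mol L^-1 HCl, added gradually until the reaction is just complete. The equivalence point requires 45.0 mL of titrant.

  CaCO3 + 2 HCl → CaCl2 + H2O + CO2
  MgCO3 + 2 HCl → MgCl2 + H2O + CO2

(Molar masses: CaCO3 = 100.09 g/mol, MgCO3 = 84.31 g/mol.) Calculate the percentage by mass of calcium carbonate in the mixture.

60.0 %

n(HCl) = 0.0450 × 0.284 = 0.0128 mol
Let x = n(CaCO3), y = n(MgCO3).
Titrant: 2x + 2y = 0.0128;  mass: 100.09x + 84.31y = 0.595
Solving, x = 3.57 × 10^-3 mol, y = 2.82 × 10^-3 mol
mass of CaCO3 = 3.57 × 10^-3 × 100.09 = 0.357 g
% CaCO3 = 0.357 / 0.595 × 100 = 60.0 %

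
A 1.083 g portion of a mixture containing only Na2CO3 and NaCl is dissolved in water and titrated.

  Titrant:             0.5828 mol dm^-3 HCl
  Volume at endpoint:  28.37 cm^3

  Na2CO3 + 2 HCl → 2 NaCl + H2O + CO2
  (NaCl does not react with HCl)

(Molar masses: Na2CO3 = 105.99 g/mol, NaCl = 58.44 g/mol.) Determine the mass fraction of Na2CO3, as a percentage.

n(HCl) = 0.02837 × 0.5828 = 0.01653 mol
Let x = n(Na2CO3), y = n(NaCl).
Titrant: 2x = 0.01653;  mass: 105.99x + 58.44y = 1.083
Solving, x = 8.267 × 10^-3 mol, y = 3.538 × 10^-3 mol
mass of Na2CO3 = 8.267 × 10^-3 × 105.99 = 0.8762 g
% Na2CO3 = 0.8762 / 1.083 × 100 = 80.91 %

80.91 %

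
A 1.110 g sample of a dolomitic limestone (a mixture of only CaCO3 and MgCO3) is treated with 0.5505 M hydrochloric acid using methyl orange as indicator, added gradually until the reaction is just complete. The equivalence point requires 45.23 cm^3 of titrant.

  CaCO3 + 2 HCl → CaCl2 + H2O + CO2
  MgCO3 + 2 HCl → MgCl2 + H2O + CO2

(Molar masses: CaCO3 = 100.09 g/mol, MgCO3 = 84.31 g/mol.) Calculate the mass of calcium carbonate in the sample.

0.3830 g

n(HCl) = 0.04523 × 0.5505 = 0.02490 mol
Let x = n(CaCO3), y = n(MgCO3).
Titrant: 2x + 2y = 0.02490;  mass: 100.09x + 84.31y = 1.110
Solving, x = 3.826 × 10^-3 mol, y = 8.623 × 10^-3 mol
mass of CaCO3 = 3.826 × 10^-3 × 100.09 = 0.3830 g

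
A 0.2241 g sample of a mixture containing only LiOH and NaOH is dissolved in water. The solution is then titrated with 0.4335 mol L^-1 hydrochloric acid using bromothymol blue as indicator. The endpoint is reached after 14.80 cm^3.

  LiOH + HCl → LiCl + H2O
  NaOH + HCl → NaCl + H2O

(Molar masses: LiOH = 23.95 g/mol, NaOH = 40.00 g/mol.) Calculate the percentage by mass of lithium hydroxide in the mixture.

21.66 %

n(HCl) = 0.01480 × 0.4335 = 6.416 × 10^-3 mol
Let x = n(LiOH), y = n(NaOH).
Titrant: 1x + 1y = 6.416 × 10^-3;  mass: 23.95x + 40.00y = 0.2241
Solving, x = 2.027 × 10^-3 mol, y = 4.389 × 10^-3 mol
mass of LiOH = 2.027 × 10^-3 × 23.95 = 0.04854 g
% LiOH = 0.04854 / 0.2241 × 100 = 21.66 %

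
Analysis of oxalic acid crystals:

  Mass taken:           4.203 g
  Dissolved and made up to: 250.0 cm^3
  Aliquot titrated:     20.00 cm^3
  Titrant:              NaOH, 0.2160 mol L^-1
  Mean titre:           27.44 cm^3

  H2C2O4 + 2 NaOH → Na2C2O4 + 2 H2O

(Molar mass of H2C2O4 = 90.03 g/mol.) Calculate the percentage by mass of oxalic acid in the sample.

79.35 %

n(NaOH) per titration = 0.02744 × 0.2160 = 5.927 × 10^-3 mol
From the 1:2 ratio, n(H2C2O4) in each aliquot = 1/2 × 5.927 × 10^-3 = 2.964 × 10^-3 mol
n(H2C2O4) in the whole flask = 2.964 × 10^-3 × 250.0/20.00 = 0.03704 mol
mass of H2C2O4 = 0.03704 × 90.03 = 3.335 g
% H2C2O4 = 3.335 / 4.203 × 100 = 79.35 %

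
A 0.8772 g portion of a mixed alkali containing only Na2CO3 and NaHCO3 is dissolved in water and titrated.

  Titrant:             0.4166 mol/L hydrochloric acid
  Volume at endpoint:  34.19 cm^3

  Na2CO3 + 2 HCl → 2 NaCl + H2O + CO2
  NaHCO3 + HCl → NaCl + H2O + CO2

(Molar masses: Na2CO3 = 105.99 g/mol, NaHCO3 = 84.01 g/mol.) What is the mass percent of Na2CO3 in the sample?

62.22 %

n(HCl) = 0.03419 × 0.4166 = 0.01424 mol
Let x = n(Na2CO3), y = n(NaHCO3).
Titrant: 2x + 1y = 0.01424;  mass: 105.99x + 84.01y = 0.8772
Solving, x = 5.149 × 10^-3 mol, y = 3.945 × 10^-3 mol
mass of Na2CO3 = 5.149 × 10^-3 × 105.99 = 0.5458 g
% Na2CO3 = 0.5458 / 0.8772 × 100 = 62.22 %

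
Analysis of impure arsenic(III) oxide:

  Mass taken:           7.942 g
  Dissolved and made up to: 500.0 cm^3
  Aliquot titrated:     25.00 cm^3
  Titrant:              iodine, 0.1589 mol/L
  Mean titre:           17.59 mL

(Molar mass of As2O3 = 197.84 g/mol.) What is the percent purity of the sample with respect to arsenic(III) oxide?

69.63 %

As2O3 + 2 I2 + 2 H2O → As2O5 + 4 HI
n(I2) per titration = 0.01759 × 0.1589 = 2.795 × 10^-3 mol
From the 1:2 ratio, n(As2O3) in each aliquot = 1/2 × 2.795 × 10^-3 = 1.398 × 10^-3 mol
n(As2O3) in the whole flask = 1.398 × 10^-3 × 500.0/25.00 = 0.02795 mol
mass of As2O3 = 0.02795 × 197.84 = 5.530 g
% As2O3 = 5.530 / 7.942 × 100 = 69.63 %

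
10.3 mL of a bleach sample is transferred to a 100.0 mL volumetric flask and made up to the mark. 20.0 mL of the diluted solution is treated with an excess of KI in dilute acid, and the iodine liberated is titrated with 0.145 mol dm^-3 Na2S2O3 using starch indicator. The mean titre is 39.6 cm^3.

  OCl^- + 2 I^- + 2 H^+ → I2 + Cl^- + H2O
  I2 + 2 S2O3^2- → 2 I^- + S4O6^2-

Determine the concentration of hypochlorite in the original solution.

1.39 mol/L

n(S2O3^2-) = 0.0396 × 0.145 = 5.74 × 10^-3 mol
n(I2) = n(S2O3^2-)/2 = 2.87 × 10^-3 mol
n(OCl^-) in the aliquot = 2.87 × 10^-3 mol (1:1 ratio)
[OCl^-]_dilute = 2.87 × 10^-3 / 0.0200 = 0.144 mol/L
[OCl^-]_original = 0.144 × 100.0/10.3 = 1.39 mol/L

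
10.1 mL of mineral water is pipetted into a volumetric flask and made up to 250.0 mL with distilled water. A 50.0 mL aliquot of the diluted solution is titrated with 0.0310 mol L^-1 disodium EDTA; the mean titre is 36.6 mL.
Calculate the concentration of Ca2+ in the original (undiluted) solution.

0.562 mol/L

Ca^2+ + EDTA^4- → [Ca(EDTA)]^2-
n(EDTA) = 0.0366 × 0.0310 = 1.13 × 10^-3 mol
n(Ca2+) in the aliquot = 1.13 × 10^-3 mol (1:1 ratio)
[Ca2+]_dilute = 1.13 × 10^-3 / 0.0500 = 0.0227 mol/L
Dilution factor = 250.0 / 10.1 = 24.75
[Ca2+]_stock = 0.0227 × 24.75 = 0.562 mol/L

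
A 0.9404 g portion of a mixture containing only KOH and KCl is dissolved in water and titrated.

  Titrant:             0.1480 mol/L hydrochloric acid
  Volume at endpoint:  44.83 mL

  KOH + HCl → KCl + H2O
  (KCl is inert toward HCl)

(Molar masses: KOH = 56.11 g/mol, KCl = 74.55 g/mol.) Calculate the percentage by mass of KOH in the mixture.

n(HCl) = 0.04483 × 0.1480 = 6.635 × 10^-3 mol
Let x = n(KOH), y = n(KCl).
Titrant: 1x = 6.635 × 10^-3;  mass: 56.11x + 74.55y = 0.9404
Solving, x = 6.635 × 10^-3 mol, y = 7.621 × 10^-3 mol
mass of KOH = 6.635 × 10^-3 × 56.11 = 0.3723 g
% KOH = 0.3723 / 0.9404 × 100 = 39.59 %

39.59 %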